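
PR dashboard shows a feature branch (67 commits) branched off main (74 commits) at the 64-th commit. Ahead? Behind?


Common ancestor: commit #64
feature commits after divergence: 67 - 64 = 3
main commits after divergence: 74 - 64 = 10
feature is 3 commits ahead of main
main is 10 commits ahead of feature

feature ahead: 3, main ahead: 10


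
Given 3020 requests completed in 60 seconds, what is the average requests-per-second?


Formula: throughput = requests / seconds
throughput = 3020 / 60
throughput = 50.33 requests/second

50.33 requests/second


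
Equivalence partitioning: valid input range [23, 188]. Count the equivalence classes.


Valid range: [23, 188]
Class 1: x < 23 — invalid
Class 2: 23 ≤ x ≤ 188 — valid
Class 3: x > 188 — invalid
Total equivalence classes: 3

3 equivalence classes


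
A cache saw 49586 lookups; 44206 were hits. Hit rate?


Formula: hit rate = hits / (hits + misses) * 100
hit rate = 44206 / (44206 + 5380) * 100
hit rate = 44206 / 49586 * 100
hit rate = 89.15%

89.15%


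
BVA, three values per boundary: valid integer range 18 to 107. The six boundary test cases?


Range: [18, 107]
Boundaries: just below min, min, min+1, max-1, max, just above max
Values: [17, 18, 19, 106, 107, 108]

[17, 18, 19, 106, 107, 108]


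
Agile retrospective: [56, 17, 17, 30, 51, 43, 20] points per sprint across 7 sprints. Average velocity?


Formula: Avg velocity = Total points / Number of sprints
Points: [56, 17, 17, 30, 51, 43, 20]
Sum = 56 + 17 + 17 + 30 + 51 + 43 + 20 = 234
Avg velocity = 234 / 7 = 33.43 points/sprint

33.43 points/sprint


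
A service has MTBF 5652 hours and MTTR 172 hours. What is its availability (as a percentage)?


Availability = MTBF / (MTBF + MTTR)
Availability = 5652 / (5652 + 172)
Availability = 5652 / 5824
Availability = 97.0467%

97.0467%


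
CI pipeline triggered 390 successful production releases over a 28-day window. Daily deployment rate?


Formula: deployments per day = releases / days
= 390 / 28
= 13.929 deploys/day
(equivalently, 97.5 deploys/week)

13.929 deploys/day


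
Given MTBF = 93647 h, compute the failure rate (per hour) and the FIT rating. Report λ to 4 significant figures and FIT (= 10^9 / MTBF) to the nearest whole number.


Formula: λ = 1 / MTBF; FIT = λ × 1e9 = 1e9 / MTBF
λ = 1 / 93647 ≈ 1.068e-05 failures/hour
FIT = 1e9 / 93647 ≈ 10678 failures per 1e9 hours (nearest whole number)

λ = 1.068e-05 /h, FIT = 10678


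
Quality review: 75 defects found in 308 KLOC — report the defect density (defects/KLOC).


Defect density = defects / KLOC
Defect density = 75 / 308
Defect density = 0.244 defects/KLOC

0.244 defects/KLOC


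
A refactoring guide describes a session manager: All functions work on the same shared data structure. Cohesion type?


Reasoning: Functions share data
Type: Communicational cohesion

Communicational cohesion


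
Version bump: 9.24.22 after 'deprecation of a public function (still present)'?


Current: 9.24.22
Change category: 'deprecation of a public function (still present)' → minor bump
SemVer rule: minor bump → increment MINOR, reset PATCH to 0 (MAJOR unchanged)
New: 9.25.0

9.25.0


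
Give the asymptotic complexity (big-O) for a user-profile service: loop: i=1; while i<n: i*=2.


Reasoning: i doubles each step so iterations are log2(n)
Complexity: O(log n)

O(log n)


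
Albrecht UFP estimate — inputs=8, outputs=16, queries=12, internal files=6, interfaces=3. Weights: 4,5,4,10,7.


UFP = EI*4 + EO*5 + EQ*4 + ILF*10 + EIF*7
UFP = 8*4 + 16*5 + 12*4 + 6*10 + 3*7
UFP = 32 + 80 + 48 + 60 + 21
UFP = 241

241


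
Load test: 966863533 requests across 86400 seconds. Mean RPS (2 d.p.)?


Formula: throughput = requests / seconds
throughput = 966863533 / 86400
throughput = 11190.55 requests/second

11190.55 requests/second


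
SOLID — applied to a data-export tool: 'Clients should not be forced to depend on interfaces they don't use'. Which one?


This describes the Interface Segregation Principle (ISP)

Interface Segregation Principle (ISP)


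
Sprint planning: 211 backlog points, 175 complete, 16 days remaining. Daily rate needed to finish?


Formula: Required rate = Remaining points / Days left
Remaining = 211 - 175 = 36 points
Required rate = 36 / 16 = 2.25 points/day

2.25 points/day


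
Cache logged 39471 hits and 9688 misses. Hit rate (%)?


Formula: hit rate = hits / (hits + misses) * 100
hit rate = 39471 / (39471 + 9688) * 100
hit rate = 39471 / 49159 * 100
hit rate = 80.29%

80.29%


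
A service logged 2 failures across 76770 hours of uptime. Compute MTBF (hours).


Formula: MTBF = Total operating time / Number of failures
MTBF = 76770 / 2
MTBF = 38385.0 hours

38385.0 hours


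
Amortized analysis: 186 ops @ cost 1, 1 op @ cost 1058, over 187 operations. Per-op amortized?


Formula: Amortized cost = Total cost / Operations
Total cost = (186 * 1) + (1 * 1058)
Total cost = 186 + 1058 = 1244
Amortized = 1244 / 187 = 6.6524

6.6524


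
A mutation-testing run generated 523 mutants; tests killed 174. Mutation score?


Mutation score = killed / total * 100
Mutation score = 174 / 523 * 100
Mutation score = 33.27%

33.27%


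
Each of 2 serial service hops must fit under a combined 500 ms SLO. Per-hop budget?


Formula: per_stage = total_budget / stages
per_stage = 500 / 2
per_stage = 250.0 ms

250.0 ms


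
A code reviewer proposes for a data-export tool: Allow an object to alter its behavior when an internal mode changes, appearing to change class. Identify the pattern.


This matches the State pattern

State


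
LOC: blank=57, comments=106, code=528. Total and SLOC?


Total LOC = blank + comment + code
Total LOC = 57 + 106 + 528 = 691
SLOC (source only) = code = 528

Total LOC: 691, SLOC: 528


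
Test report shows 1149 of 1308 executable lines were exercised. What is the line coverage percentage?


Coverage = covered / total * 100
Coverage = 1149 / 1308 * 100
Coverage = 87.84%

87.84%


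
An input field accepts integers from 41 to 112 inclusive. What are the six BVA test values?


Range: [41, 112]
Boundaries: just below min, min, min+1, max-1, max, just above max
Values: [40, 41, 42, 111, 112, 113]

[40, 41, 42, 111, 112, 113]


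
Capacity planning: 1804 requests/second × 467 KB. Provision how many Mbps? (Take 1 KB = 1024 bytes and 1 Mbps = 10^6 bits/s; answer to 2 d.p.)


Formula: Mbps = payload_bytes * RPS * 8 / 1e6
Payload per request = 467 KB = 467 * 1024 = 478208 bytes
Total bytes/sec = 478208 * 1804 = 862687232
Total bits/sec = 862687232 * 8 = 6901497856
Mbps = 6901497856 / 1e6 = 6901.5

6901.5 Mbps


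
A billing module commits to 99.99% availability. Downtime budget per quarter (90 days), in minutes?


Formula: allowed downtime = period * (100 - SLA) / 100
Period (quarter (90 days)) = 129600 minutes
Unavailability fraction = (100 - 99.99) / 100
Allowed downtime = 129600 * (100 - 99.99) / 100
Allowed downtime = 12.96 minutes

12.96 minutes


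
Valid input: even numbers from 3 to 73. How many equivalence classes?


Constraint: even integers in [3, 73]
Class 1: x < 3 — out-of-range invalid
Class 2: x in [3,73] but odd — wrong type invalid
Class 3: x in [3,73] and even — valid
Class 4: x > 73 — out-of-range invalid
Total equivalence classes: 4

4 equivalence classes


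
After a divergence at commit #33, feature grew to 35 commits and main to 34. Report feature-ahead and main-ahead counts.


Common ancestor: commit #33
feature commits after divergence: 35 - 33 = 2
main commits after divergence: 34 - 33 = 1
feature is 2 commits ahead of main
main is 1 commits ahead of feature

feature ahead: 2, main ahead: 1


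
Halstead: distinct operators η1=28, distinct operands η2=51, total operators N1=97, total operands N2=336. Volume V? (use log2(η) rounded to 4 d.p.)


Formula: V = N * log2(η), where N = N1 + N2 and η = η1 + η2
η = 28 + 51 = 79
N = 97 + 336 = 433
log2(79) ≈ 6.3038
V = 433 * 6.3038 = 2729.55

2729.55


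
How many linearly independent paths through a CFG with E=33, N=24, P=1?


Formula: V(G) = E - N + 2P
V(G) = 33 - 24 + 2*1
V(G) = 9 + 2
V(G) = 11

11


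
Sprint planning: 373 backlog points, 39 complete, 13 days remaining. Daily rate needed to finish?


Formula: Required rate = Remaining points / Days left
Remaining = 373 - 39 = 334 points
Required rate = 334 / 13 = 25.69 points/day

25.69 points/day


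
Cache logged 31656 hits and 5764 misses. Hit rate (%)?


Formula: hit rate = hits / (hits + misses) * 100
hit rate = 31656 / (31656 + 5764) * 100
hit rate = 31656 / 37420 * 100
hit rate = 84.6%

84.6%


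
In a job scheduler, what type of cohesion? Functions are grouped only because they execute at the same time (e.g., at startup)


Reasoning: Related by timing only
Type: Temporal cohesion

Temporal cohesion


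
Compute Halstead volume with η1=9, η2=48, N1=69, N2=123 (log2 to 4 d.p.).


Formula: V = N * log2(η), where N = N1 + N2 and η = η1 + η2
η = 9 + 48 = 57
N = 69 + 123 = 192
log2(57) ≈ 5.8329
V = 192 * 5.8329 = 1119.92

1119.92


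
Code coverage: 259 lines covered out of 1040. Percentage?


Coverage = covered / total * 100
Coverage = 259 / 1040 * 100
Coverage = 24.9%

24.9%


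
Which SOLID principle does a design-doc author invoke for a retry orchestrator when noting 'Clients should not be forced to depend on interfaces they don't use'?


This describes the Interface Segregation Principle (ISP)

Interface Segregation Principle (ISP)


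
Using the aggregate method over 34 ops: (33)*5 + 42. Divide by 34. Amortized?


Formula: Amortized cost = Total cost / Operations
Total cost = (33 * 5) + (1 * 42)
Total cost = 165 + 42 = 207
Amortized = 207 / 34 = 6.0882

6.0882


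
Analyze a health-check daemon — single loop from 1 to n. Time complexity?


Reasoning: one pass through n items
Complexity: O(n)

O(n)


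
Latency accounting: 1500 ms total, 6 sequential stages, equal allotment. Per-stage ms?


Formula: per_stage = total_budget / stages
per_stage = 1500 / 6
per_stage = 250.0 ms

250.0 ms


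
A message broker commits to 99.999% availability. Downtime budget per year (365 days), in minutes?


Formula: allowed downtime = period * (100 - SLA) / 100
Period (year (365 days)) = 525600 minutes
Unavailability fraction = (100 - 99.999) / 100
Allowed downtime = 525600 * (100 - 99.999) / 100
Allowed downtime = 5.256 minutes

5.256 minutes


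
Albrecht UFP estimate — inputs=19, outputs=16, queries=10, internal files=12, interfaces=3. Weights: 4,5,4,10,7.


UFP = EI*4 + EO*5 + EQ*4 + ILF*10 + EIF*7
UFP = 19*4 + 16*5 + 10*4 + 12*10 + 3*7
UFP = 76 + 80 + 40 + 120 + 21
UFP = 337

337


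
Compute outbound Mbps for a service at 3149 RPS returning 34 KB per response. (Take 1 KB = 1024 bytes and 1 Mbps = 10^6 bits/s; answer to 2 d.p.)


Formula: Mbps = payload_bytes * RPS * 8 / 1e6
Payload per request = 34 KB = 34 * 1024 = 34816 bytes
Total bytes/sec = 34816 * 3149 = 109635584
Total bits/sec = 109635584 * 8 = 877084672
Mbps = 877084672 / 1e6 = 877.08

877.08 Mbps


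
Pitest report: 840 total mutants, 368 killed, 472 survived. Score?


Mutation score = killed / total * 100
Mutation score = 368 / 840 * 100
Mutation score = 43.81%

43.81%


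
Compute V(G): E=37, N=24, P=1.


Formula: V(G) = E - N + 2P
V(G) = 37 - 24 + 2*1
V(G) = 13 + 2
V(G) = 15

15


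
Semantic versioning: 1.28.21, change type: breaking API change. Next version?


Current: 1.28.21
Change category: 'breaking API change' → major bump
SemVer rule: major bump → increment MAJOR, reset MINOR and PATCH to 0
New: 2.0.0

2.0.0


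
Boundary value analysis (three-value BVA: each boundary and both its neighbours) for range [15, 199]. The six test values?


Range: [15, 199]
Boundaries: just below min, min, min+1, max-1, max, just above max
Values: [14, 15, 16, 198, 199, 200]

[14, 15, 16, 198, 199, 200]


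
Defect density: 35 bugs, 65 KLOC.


Defect density = defects / KLOC
Defect density = 35 / 65
Defect density = 0.538 defects/KLOC

0.538 defects/KLOC


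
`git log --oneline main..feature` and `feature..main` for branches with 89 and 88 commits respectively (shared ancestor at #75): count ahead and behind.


Common ancestor: commit #75
feature commits after divergence: 89 - 75 = 14
main commits after divergence: 88 - 75 = 13
feature is 14 commits ahead of main
main is 13 commits ahead of feature

feature ahead: 14, main ahead: 13


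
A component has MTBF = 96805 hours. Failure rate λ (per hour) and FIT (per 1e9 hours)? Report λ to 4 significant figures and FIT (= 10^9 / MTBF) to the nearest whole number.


Formula: λ = 1 / MTBF; FIT = λ × 1e9 = 1e9 / MTBF
λ = 1 / 96805 ≈ 1.033e-05 failures/hour
FIT = 1e9 / 96805 ≈ 10330 failures per 1e9 hours (nearest whole number)

λ = 1.033e-05 /h, FIT = 10330


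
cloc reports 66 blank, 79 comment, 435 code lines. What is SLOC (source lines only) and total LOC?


Total LOC = blank + comment + code
Total LOC = 66 + 79 + 435 = 580
SLOC (source only) = code = 435

Total LOC: 580, SLOC: 435


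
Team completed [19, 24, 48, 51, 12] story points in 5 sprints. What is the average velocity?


Formula: Avg velocity = Total points / Number of sprints
Points: [19, 24, 48, 51, 12]
Sum = 19 + 24 + 48 + 51 + 12 = 154
Avg velocity = 154 / 5 = 30.8 points/sprint

30.8 points/sprint


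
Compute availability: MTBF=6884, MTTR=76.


Availability = MTBF / (MTBF + MTTR)
Availability = 6884 / (6884 + 76)
Availability = 6884 / 6960
Availability = 98.908%

98.908%


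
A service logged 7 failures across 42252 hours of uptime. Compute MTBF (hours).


Formula: MTBF = Total operating time / Number of failures
MTBF = 42252 / 7
MTBF = 6036.0 hours

6036.0 hours


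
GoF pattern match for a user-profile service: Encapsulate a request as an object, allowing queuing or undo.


This matches the Command pattern

Command


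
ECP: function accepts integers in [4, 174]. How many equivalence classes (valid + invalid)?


Valid range: [4, 174]
Class 1: x < 4 — invalid
Class 2: 4 ≤ x ≤ 174 — valid
Class 3: x > 174 — invalid
Total equivalence classes: 3

3 equivalence classes


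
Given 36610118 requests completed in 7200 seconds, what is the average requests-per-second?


Formula: throughput = requests / seconds
throughput = 36610118 / 7200
throughput = 5084.74 requests/second

5084.74 requests/second


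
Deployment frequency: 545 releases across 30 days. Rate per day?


Formula: deployments per day = releases / days
= 545 / 30
= 18.167 deploys/day
(equivalently, 127.17 deploys/week)

18.167 deploys/day


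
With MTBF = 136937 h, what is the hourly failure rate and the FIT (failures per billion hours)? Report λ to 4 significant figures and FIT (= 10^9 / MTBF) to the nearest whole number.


Formula: λ = 1 / MTBF; FIT = λ × 1e9 = 1e9 / MTBF
λ = 1 / 136937 ≈ 7.303e-06 failures/hour
FIT = 1e9 / 136937 ≈ 7303 failures per 1e9 hours (nearest whole number)

λ = 7.303e-06 /h, FIT = 7303


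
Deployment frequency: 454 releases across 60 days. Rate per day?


Formula: deployments per day = releases / days
= 454 / 60
= 7.567 deploys/day
(equivalently, 52.97 deploys/week)

7.567 deploys/day


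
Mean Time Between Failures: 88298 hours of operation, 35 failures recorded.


Formula: MTBF = Total operating time / Number of failures
MTBF = 88298 / 35
MTBF = 2522.8 hours

2522.8 hours


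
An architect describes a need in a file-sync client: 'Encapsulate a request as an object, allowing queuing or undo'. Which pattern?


This matches the Command pattern

Command


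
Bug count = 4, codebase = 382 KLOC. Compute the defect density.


Defect density = defects / KLOC
Defect density = 4 / 382
Defect density = 0.01 defects/KLOC

0.01 defects/KLOC


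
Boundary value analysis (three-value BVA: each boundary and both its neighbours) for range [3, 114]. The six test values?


Range: [3, 114]
Boundaries: just below min, min, min+1, max-1, max, just above max
Values: [2, 3, 4, 113, 114, 115]

[2, 3, 4, 113, 114, 115]


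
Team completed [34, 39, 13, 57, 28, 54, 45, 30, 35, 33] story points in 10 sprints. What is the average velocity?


Formula: Avg velocity = Total points / Number of sprints
Points: [34, 39, 13, 57, 28, 54, 45, 30, 35, 33]
Sum = 34 + 39 + 13 + 57 + 28 + 54 + 45 + 30 + 35 + 33 = 368
Avg velocity = 368 / 10 = 36.8 points/sprint

36.8 points/sprint


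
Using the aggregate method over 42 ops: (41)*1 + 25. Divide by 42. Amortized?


Formula: Amortized cost = Total cost / Operations
Total cost = (41 * 1) + (1 * 25)
Total cost = 41 + 25 = 66
Amortized = 66 / 42 = 1.5714

1.5714


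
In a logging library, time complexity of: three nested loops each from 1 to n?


Reasoning: three levels of nesting over n
Complexity: O(n^3)

O(n^3)


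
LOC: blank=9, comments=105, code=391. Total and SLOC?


Total LOC = blank + comment + code
Total LOC = 9 + 105 + 391 = 505
SLOC (source only) = code = 391

Total LOC: 505, SLOC: 391


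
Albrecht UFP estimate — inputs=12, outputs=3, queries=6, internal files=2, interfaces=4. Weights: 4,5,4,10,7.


UFP = EI*4 + EO*5 + EQ*4 + ILF*10 + EIF*7
UFP = 12*4 + 3*5 + 6*4 + 2*10 + 4*7
UFP = 48 + 15 + 24 + 20 + 28
UFP = 135

135


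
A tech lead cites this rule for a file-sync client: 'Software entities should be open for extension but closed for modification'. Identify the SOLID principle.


This describes the Open/Closed Principle (OCP)

Open/Closed Principle (OCP)


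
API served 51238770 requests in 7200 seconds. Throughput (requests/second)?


Formula: throughput = requests / seconds
throughput = 51238770 / 7200
throughput = 7116.5 requests/second

7116.5 requests/second


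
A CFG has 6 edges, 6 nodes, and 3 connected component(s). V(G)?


Formula: V(G) = E - N + 2P
V(G) = 6 - 6 + 2*3
V(G) = 0 + 6
V(G) = 6

6


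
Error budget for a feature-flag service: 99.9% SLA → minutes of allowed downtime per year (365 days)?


Formula: allowed downtime = period * (100 - SLA) / 100
Period (year (365 days)) = 525600 minutes
Unavailability fraction = (100 - 99.9) / 100
Allowed downtime = 525600 * (100 - 99.9) / 100
Allowed downtime = 525.6 minutes

525.6 minutes


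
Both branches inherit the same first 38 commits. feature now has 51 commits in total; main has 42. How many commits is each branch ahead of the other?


Common ancestor: commit #38
feature commits after divergence: 51 - 38 = 13
main commits after divergence: 42 - 38 = 4
feature is 13 commits ahead of main
main is 4 commits ahead of feature

feature ahead: 13, main ahead: 4


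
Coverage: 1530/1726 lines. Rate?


Coverage = covered / total * 100
Coverage = 1530 / 1726 * 100
Coverage = 88.64%

88.64%


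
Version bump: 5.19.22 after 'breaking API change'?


Current: 5.19.22
Change category: 'breaking API change' → major bump
SemVer rule: major bump → increment MAJOR, reset MINOR and PATCH to 0
New: 6.0.0

6.0.0


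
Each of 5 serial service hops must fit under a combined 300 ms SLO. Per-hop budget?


Formula: per_stage = total_budget / stages
per_stage = 300 / 5
per_stage = 60.0 ms

60.0 ms


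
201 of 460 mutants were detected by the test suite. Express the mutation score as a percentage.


Mutation score = killed / total * 100
Mutation score = 201 / 460 * 100
Mutation score = 43.7%

43.7%


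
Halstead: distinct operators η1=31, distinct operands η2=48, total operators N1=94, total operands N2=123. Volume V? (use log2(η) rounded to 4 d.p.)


Formula: V = N * log2(η), where N = N1 + N2 and η = η1 + η2
η = 31 + 48 = 79
N = 94 + 123 = 217
log2(79) ≈ 6.3038
V = 217 * 6.3038 = 1367.92

1367.92


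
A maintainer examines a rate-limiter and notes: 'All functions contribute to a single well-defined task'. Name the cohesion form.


Reasoning: Best: single purpose
Type: Functional cohesion

Functional cohesion


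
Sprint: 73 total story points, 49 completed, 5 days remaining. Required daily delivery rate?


Formula: Required rate = Remaining points / Days left
Remaining = 73 - 49 = 24 points
Required rate = 24 / 5 = 4.8 points/day

4.8 points/day


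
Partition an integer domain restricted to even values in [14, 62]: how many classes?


Constraint: even integers in [14, 62]
Class 1: x < 14 — out-of-range invalid
Class 2: x in [14,62] but odd — wrong type invalid
Class 3: x in [14,62] and even — valid
Class 4: x > 62 — out-of-range invalid
Total equivalence classes: 4

4 equivalence classes


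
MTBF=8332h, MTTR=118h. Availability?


Availability = MTBF / (MTBF + MTTR)
Availability = 8332 / (8332 + 118)
Availability = 8332 / 8450
Availability = 98.6036%

98.6036%


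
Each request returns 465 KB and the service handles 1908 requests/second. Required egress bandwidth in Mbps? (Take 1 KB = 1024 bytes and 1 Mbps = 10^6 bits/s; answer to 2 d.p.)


Formula: Mbps = payload_bytes * RPS * 8 / 1e6
Payload per request = 465 KB = 465 * 1024 = 476160 bytes
Total bytes/sec = 476160 * 1908 = 908513280
Total bits/sec = 908513280 * 8 = 7268106240
Mbps = 7268106240 / 1e6 = 7268.11

7268.11 Mbps


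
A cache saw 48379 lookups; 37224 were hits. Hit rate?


Formula: hit rate = hits / (hits + misses) * 100
hit rate = 37224 / (37224 + 11155) * 100
hit rate = 37224 / 48379 * 100
hit rate = 76.94%

76.94%


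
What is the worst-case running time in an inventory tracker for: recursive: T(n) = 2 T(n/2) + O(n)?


Reasoning: master theorem case 2 (merge-sort recurrence)
Complexity: O(n log n)

O(n log n)


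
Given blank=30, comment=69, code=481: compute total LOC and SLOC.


Total LOC = blank + comment + code
Total LOC = 30 + 69 + 481 = 580
SLOC (source only) = code = 481

Total LOC: 580, SLOC: 481


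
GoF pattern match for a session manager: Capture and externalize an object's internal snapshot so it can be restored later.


This matches the Memento pattern

Memento


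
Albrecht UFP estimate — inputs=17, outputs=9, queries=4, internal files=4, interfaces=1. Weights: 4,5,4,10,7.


UFP = EI*4 + EO*5 + EQ*4 + ILF*10 + EIF*7
UFP = 17*4 + 9*5 + 4*4 + 4*10 + 1*7
UFP = 68 + 45 + 16 + 40 + 7
UFP = 176

176


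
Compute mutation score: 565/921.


Mutation score = killed / total * 100
Mutation score = 565 / 921 * 100
Mutation score = 61.35%

61.35%


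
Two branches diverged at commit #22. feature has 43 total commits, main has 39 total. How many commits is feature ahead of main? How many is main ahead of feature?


Common ancestor: commit #22
feature commits after divergence: 43 - 22 = 21
main commits after divergence: 39 - 22 = 17
feature is 21 commits ahead of main
main is 17 commits ahead of feature

feature ahead: 21, main ahead: 17


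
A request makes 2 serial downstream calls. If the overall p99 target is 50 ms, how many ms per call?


Formula: per_stage = total_budget / stages
per_stage = 50 / 2
per_stage = 25.0 ms

25.0 ms


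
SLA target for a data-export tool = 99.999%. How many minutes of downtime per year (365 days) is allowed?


Formula: allowed downtime = period * (100 - SLA) / 100
Period (year (365 days)) = 525600 minutes
Unavailability fraction = (100 - 99.999) / 100
Allowed downtime = 525600 * (100 - 99.999) / 100
Allowed downtime = 5.256 minutes

5.256 minutes


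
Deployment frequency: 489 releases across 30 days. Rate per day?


Formula: deployments per day = releases / days
= 489 / 30
= 16.3 deploys/day
(equivalently, 114.1 deploys/week)

16.3 deploys/day


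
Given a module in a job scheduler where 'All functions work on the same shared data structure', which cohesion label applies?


Reasoning: Functions share data
Type: Communicational cohesion

Communicational cohesion


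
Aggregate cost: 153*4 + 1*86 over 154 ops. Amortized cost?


Formula: Amortized cost = Total cost / Operations
Total cost = (153 * 4) + (1 * 86)
Total cost = 612 + 86 = 698
Amortized = 698 / 154 = 4.5325

4.5325


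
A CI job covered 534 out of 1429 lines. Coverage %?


Coverage = covered / total * 100
Coverage = 534 / 1429 * 100
Coverage = 37.37%

37.37%


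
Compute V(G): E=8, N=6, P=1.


Formula: V(G) = E - N + 2P
V(G) = 8 - 6 + 2*1
V(G) = 2 + 2
V(G) = 4

4


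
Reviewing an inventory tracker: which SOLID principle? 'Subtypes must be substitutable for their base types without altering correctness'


This describes the Liskov Substitution Principle (LSP)

Liskov Substitution Principle (LSP)


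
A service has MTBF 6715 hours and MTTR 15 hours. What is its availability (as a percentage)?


Availability = MTBF / (MTBF + MTTR)
Availability = 6715 / (6715 + 15)
Availability = 6715 / 6730
Availability = 99.7771%

99.7771%


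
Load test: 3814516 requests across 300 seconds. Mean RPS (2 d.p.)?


Formula: throughput = requests / seconds
throughput = 3814516 / 300
throughput = 12715.05 requests/second

12715.05 requests/second


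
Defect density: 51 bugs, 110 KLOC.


Defect density = defects / KLOC
Defect density = 51 / 110
Defect density = 0.464 defects/KLOC

0.464 defects/KLOC


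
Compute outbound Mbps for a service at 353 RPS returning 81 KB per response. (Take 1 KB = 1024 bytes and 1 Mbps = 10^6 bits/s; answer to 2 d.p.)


Formula: Mbps = payload_bytes * RPS * 8 / 1e6
Payload per request = 81 KB = 81 * 1024 = 82944 bytes
Total bytes/sec = 82944 * 353 = 29279232
Total bits/sec = 29279232 * 8 = 234233856
Mbps = 234233856 / 1e6 = 234.23

234.23 Mbps


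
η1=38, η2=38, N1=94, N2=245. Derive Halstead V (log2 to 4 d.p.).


Formula: V = N * log2(η), where N = N1 + N2 and η = η1 + η2
η = 38 + 38 = 76
N = 94 + 245 = 339
log2(76) ≈ 6.2479
V = 339 * 6.2479 = 2118.04

2118.04


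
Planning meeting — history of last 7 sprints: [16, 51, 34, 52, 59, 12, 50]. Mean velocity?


Formula: Avg velocity = Total points / Number of sprints
Points: [16, 51, 34, 52, 59, 12, 50]
Sum = 16 + 51 + 34 + 52 + 59 + 12 + 50 = 274
Avg velocity = 274 / 7 = 39.14 points/sprint

39.14 points/sprint


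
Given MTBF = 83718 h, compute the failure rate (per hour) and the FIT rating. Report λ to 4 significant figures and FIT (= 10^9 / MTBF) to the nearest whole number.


Formula: λ = 1 / MTBF; FIT = λ × 1e9 = 1e9 / MTBF
λ = 1 / 83718 ≈ 1.194e-05 failures/hour
FIT = 1e9 / 83718 ≈ 11945 failures per 1e9 hours (nearest whole number)

λ = 1.194e-05 /h, FIT = 11945


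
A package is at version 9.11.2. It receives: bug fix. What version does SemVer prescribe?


Current: 9.11.2
Change category: 'bug fix' → patch bump
SemVer rule: patch bump → increment PATCH (MAJOR and MINOR unchanged)
New: 9.11.3

9.11.3


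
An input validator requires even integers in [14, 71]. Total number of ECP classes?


Constraint: even integers in [14, 71]
Class 1: x < 14 — out-of-range invalid
Class 2: x in [14,71] but odd — wrong type invalid
Class 3: x in [14,71] and even — valid
Class 4: x > 71 — out-of-range invalid
Total equivalence classes: 4

4 equivalence classes


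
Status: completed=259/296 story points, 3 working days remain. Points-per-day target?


Formula: Required rate = Remaining points / Days left
Remaining = 296 - 259 = 37 points
Required rate = 37 / 3 = 12.33 points/day

12.33 points/day


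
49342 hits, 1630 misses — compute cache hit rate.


Formula: hit rate = hits / (hits + misses) * 100
hit rate = 49342 / (49342 + 1630) * 100
hit rate = 49342 / 50972 * 100
hit rate = 96.8%

96.8%


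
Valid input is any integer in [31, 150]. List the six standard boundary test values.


Range: [31, 150]
Boundaries: just below min, min, min+1, max-1, max, just above max
Values: [30, 31, 32, 149, 150, 151]

[30, 31, 32, 149, 150, 151]


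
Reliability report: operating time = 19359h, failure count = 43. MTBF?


Formula: MTBF = Total operating time / Number of failures
MTBF = 19359 / 43
MTBF = 450.21 hours

450.21 hours


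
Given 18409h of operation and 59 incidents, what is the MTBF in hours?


Formula: MTBF = Total operating time / Number of failures
MTBF = 18409 / 59
MTBF = 312.02 hours

312.02 hours


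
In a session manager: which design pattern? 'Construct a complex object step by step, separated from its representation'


This matches the Builder pattern

Builder


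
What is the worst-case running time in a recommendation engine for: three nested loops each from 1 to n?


Reasoning: three levels of nesting over n
Complexity: O(n^3)

O(n^3)


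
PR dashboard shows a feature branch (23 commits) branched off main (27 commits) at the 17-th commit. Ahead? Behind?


Common ancestor: commit #17
feature commits after divergence: 23 - 17 = 6
main commits after divergence: 27 - 17 = 10
feature is 6 commits ahead of main
main is 10 commits ahead of feature

feature ahead: 6, main ahead: 10


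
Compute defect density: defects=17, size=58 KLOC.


Defect density = defects / KLOC
Defect density = 17 / 58
Defect density = 0.293 defects/KLOC

0.293 defects/KLOC


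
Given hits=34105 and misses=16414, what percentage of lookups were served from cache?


Formula: hit rate = hits / (hits + misses) * 100
hit rate = 34105 / (34105 + 16414) * 100
hit rate = 34105 / 50519 * 100
hit rate = 67.51%

67.51%


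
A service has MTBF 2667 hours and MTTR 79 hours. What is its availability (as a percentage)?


Availability = MTBF / (MTBF + MTTR)
Availability = 2667 / (2667 + 79)
Availability = 2667 / 2746
Availability = 97.1231%

97.1231%


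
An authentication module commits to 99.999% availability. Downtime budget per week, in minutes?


Formula: allowed downtime = period * (100 - SLA) / 100
Period (week) = 10080 minutes
Unavailability fraction = (100 - 99.999) / 100
Allowed downtime = 10080 * (100 - 99.999) / 100
Allowed downtime = 0.1008 minutes

0.1008 minutes


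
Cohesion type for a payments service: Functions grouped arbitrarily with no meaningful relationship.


Reasoning: Worst: random grouping
Type: Coincidental cohesion

Coincidental cohesion


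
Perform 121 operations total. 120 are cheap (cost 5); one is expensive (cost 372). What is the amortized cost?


Formula: Amortized cost = Total cost / Operations
Total cost = (120 * 5) + (1 * 372)
Total cost = 600 + 372 = 972
Amortized = 972 / 121 = 8.0331

8.0331


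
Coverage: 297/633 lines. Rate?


Coverage = covered / total * 100
Coverage = 297 / 633 * 100
Coverage = 46.92%

46.92%


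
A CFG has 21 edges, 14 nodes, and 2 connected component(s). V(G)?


Formula: V(G) = E - N + 2P
V(G) = 21 - 14 + 2*2
V(G) = 7 + 4
V(G) = 11

11


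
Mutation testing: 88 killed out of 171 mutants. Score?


Mutation score = killed / total * 100
Mutation score = 88 / 171 * 100
Mutation score = 51.46%

51.46%


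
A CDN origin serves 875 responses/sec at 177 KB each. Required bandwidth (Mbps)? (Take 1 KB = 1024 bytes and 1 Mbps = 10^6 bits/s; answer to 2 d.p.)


Formula: Mbps = payload_bytes * RPS * 8 / 1e6
Payload per request = 177 KB = 177 * 1024 = 181248 bytes
Total bytes/sec = 181248 * 875 = 158592000
Total bits/sec = 158592000 * 8 = 1268736000
Mbps = 1268736000 / 1e6 = 1268.74

1268.74 Mbps


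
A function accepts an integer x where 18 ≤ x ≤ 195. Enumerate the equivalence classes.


Valid range: [18, 195]
Class 1: x < 18 — invalid
Class 2: 18 ≤ x ≤ 195 — valid
Class 3: x > 195 — invalid
Total equivalence classes: 3

3 equivalence classes


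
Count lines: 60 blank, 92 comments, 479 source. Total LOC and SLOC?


Total LOC = blank + comment + code
Total LOC = 60 + 92 + 479 = 631
SLOC (source only) = code = 479

Total LOC: 631, SLOC: 479


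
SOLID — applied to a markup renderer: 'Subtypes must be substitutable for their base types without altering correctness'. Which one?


This describes the Liskov Substitution Principle (LSP)

Liskov Substitution Principle (LSP)


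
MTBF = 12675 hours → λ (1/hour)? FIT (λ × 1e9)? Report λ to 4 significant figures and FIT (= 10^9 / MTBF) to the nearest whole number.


Formula: λ = 1 / MTBF; FIT = λ × 1e9 = 1e9 / MTBF
λ = 1 / 12675 ≈ 7.890e-05 failures/hour
FIT = 1e9 / 12675 ≈ 78895 failures per 1e9 hours (nearest whole number)

λ = 7.890e-05 /h, FIT = 78895


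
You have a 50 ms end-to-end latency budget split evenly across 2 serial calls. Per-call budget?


Formula: per_stage = total_budget / stages
per_stage = 50 / 2
per_stage = 25.0 ms

25.0 ms


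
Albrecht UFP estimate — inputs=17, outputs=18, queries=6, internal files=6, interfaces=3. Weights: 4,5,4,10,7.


UFP = EI*4 + EO*5 + EQ*4 + ILF*10 + EIF*7
UFP = 17*4 + 18*5 + 6*4 + 6*10 + 3*7
UFP = 68 + 90 + 24 + 60 + 21
UFP = 263

263


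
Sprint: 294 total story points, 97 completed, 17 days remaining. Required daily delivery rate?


Formula: Required rate = Remaining points / Days left
Remaining = 294 - 97 = 197 points
Required rate = 197 / 17 = 11.59 points/day

11.59 points/day


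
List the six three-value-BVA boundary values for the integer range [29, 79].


Range: [29, 79]
Boundaries: just below min, min, min+1, max-1, max, just above max
Values: [28, 29, 30, 78, 79, 80]

[28, 29, 30, 78, 79, 80]


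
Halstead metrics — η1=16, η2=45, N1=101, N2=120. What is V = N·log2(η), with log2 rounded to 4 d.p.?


Formula: V = N * log2(η), where N = N1 + N2 and η = η1 + η2
η = 16 + 45 = 61
N = 101 + 120 = 221
log2(61) ≈ 5.9307
V = 221 * 5.9307 = 1310.68

1310.68


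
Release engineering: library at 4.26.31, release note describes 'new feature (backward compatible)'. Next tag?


Current: 4.26.31
Change category: 'new feature (backward compatible)' → minor bump
SemVer rule: minor bump → increment MINOR, reset PATCH to 0 (MAJOR unchanged)
New: 4.27.0

4.27.0


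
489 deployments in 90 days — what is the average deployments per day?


Formula: deployments per day = releases / days
= 489 / 90
= 5.433 deploys/day
(equivalently, 38.03 deploys/week)

5.433 deploys/day


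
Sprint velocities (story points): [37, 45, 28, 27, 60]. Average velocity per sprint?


Formula: Avg velocity = Total points / Number of sprints
Points: [37, 45, 28, 27, 60]
Sum = 37 + 45 + 28 + 27 + 60 = 197
Avg velocity = 197 / 5 = 39.4 points/sprint

39.4 points/sprint


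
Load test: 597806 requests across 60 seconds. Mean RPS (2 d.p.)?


Formula: throughput = requests / seconds
throughput = 597806 / 60
throughput = 9963.43 requests/second

9963.43 requests/second


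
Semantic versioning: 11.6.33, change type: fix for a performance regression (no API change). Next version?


Current: 11.6.33
Change category: 'fix for a performance regression (no API change)' → patch bump
SemVer rule: patch bump → increment PATCH (MAJOR and MINOR unchanged)
New: 11.6.34

11.6.34


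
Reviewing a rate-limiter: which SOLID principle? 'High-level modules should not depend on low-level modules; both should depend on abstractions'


This describes the Dependency Inversion Principle (DIP)

Dependency Inversion Principle (DIP)


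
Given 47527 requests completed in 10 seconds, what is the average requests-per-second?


Formula: throughput = requests / seconds
throughput = 47527 / 10
throughput = 4752.7 requests/second

4752.7 requests/second


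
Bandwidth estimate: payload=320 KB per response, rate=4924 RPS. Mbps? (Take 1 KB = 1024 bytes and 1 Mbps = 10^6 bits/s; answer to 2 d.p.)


Formula: Mbps = payload_bytes * RPS * 8 / 1e6
Payload per request = 320 KB = 320 * 1024 = 327680 bytes
Total bytes/sec = 327680 * 4924 = 1613496320
Total bits/sec = 1613496320 * 8 = 12907970560
Mbps = 12907970560 / 1e6 = 12907.97

12907.97 Mbps


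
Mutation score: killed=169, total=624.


Mutation score = killed / total * 100
Mutation score = 169 / 624 * 100
Mutation score = 27.08%

27.08%


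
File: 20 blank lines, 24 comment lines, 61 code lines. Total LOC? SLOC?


Total LOC = blank + comment + code
Total LOC = 20 + 24 + 61 = 105
SLOC (source only) = code = 61

Total LOC: 105, SLOC: 61


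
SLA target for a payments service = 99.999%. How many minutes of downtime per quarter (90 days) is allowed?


Formula: allowed downtime = period * (100 - SLA) / 100
Period (quarter (90 days)) = 129600 minutes
Unavailability fraction = (100 - 99.999) / 100
Allowed downtime = 129600 * (100 - 99.999) / 100
Allowed downtime = 1.296 minutes

1.296 minutes


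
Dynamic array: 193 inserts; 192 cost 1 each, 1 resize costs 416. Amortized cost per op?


Formula: Amortized cost = Total cost / Operations
Total cost = (192 * 1) + (1 * 416)
Total cost = 192 + 416 = 608
Amortized = 608 / 193 = 3.1503

3.1503


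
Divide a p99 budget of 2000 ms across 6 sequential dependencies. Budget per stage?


Formula: per_stage = total_budget / stages
per_stage = 2000 / 6
per_stage = 333.33 ms

333.33 ms


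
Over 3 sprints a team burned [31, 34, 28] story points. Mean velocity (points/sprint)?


Formula: Avg velocity = Total points / Number of sprints
Points: [31, 34, 28]
Sum = 31 + 34 + 28 = 93
Avg velocity = 93 / 3 = 31.0 points/sprint

31.0 points/sprint


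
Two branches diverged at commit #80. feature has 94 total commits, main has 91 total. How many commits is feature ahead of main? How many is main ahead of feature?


Common ancestor: commit #80
feature commits after divergence: 94 - 80 = 14
main commits after divergence: 91 - 80 = 11
feature is 14 commits ahead of main
main is 11 commits ahead of feature

feature ahead: 14, main ahead: 11


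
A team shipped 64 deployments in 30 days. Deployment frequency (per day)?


Formula: deployments per day = releases / days
= 64 / 30
= 2.133 deploys/day
(equivalently, 14.93 deploys/week)

2.133 deploys/day


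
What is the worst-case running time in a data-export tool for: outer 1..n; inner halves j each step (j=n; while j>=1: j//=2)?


Reasoning: n times log n
Complexity: O(n log n)

O(n log n)


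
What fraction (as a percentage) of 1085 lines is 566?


Coverage = covered / total * 100
Coverage = 566 / 1085 * 100
Coverage = 52.17%

52.17%


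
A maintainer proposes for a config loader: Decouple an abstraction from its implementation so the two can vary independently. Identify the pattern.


This matches the Bridge pattern

Bridge


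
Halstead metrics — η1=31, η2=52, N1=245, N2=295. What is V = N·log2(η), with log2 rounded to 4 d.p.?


Formula: V = N * log2(η), where N = N1 + N2 and η = η1 + η2
η = 31 + 52 = 83
N = 245 + 295 = 540
log2(83) ≈ 6.3750
V = 540 * 6.3750 = 3442.50

3442.50


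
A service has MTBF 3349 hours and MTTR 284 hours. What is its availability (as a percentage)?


Availability = MTBF / (MTBF + MTTR)
Availability = 3349 / (3349 + 284)
Availability = 3349 / 3633
Availability = 92.1828%

92.1828%


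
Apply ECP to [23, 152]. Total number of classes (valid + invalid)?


Valid range: [23, 152]
Class 1: x < 23 — invalid
Class 2: 23 ≤ x ≤ 152 — valid
Class 3: x > 152 — invalid
Total equivalence classes: 3

3 equivalence classes


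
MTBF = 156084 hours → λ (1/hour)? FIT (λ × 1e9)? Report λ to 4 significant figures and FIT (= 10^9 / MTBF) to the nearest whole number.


Formula: λ = 1 / MTBF; FIT = λ × 1e9 = 1e9 / MTBF
λ = 1 / 156084 ≈ 6.407e-06 failures/hour
FIT = 1e9 / 156084 ≈ 6407 failures per 1e9 hours (nearest whole number)

λ = 6.407e-06 /h, FIT = 6407


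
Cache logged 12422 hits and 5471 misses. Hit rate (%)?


Formula: hit rate = hits / (hits + misses) * 100
hit rate = 12422 / (12422 + 5471) * 100
hit rate = 12422 / 17893 * 100
hit rate = 69.42%

69.42%


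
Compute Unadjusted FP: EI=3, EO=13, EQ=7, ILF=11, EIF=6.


UFP = EI*4 + EO*5 + EQ*4 + ILF*10 + EIF*7
UFP = 3*4 + 13*5 + 7*4 + 11*10 + 6*7
UFP = 12 + 65 + 28 + 110 + 42
UFP = 257

257
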